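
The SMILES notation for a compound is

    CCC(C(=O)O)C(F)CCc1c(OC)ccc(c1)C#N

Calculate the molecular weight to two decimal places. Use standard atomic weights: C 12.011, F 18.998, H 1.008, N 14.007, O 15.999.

279.31 g/mol

First, the molecular formula is C15H18FNO3 (counting implicit H from valence).
  C: 15 × 12.011 = 180.165
  F: 1 × 18.998 = 18.998
  H: 18 × 1.008 = 18.144
  N: 1 × 14.007 = 14.007
  O: 3 × 15.999 = 47.997
Sum: 15×12.011 + 1×18.998 + 18×1.008 + 1×14.007 + 3×15.999 = 279.311 → 279.31 g/mol.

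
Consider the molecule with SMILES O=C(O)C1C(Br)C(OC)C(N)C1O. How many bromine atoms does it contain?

Scan the SMILES for Br atoms (remember two-letter symbols like Cl and Br are single atoms).
Bromine count: 1.

1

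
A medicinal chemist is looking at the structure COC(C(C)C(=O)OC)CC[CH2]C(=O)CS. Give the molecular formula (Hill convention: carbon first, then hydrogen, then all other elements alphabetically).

C11H20O4S

Walk through each heavy atom and fill implicit hydrogens from standard valence (C 4, N 3, O 2, S 2, halogen 1):
  atom 1: C, bond orders sum to 1 (valence 4) → 3 H
  atom 2: O, bond orders sum to 2 (valence 2) → 0 H
  atom 3: C, bond orders sum to 3 (valence 4) → 1 H
  atom 4: C, bond orders sum to 3 (valence 4) → 1 H
  atom 5: C, bond orders sum to 1 (valence 4) → 3 H
  atom 6: C, bond orders sum to 4 (valence 4) → 0 H
  atom 7: O, bond orders sum to 2 (valence 2) → 0 H
  atom 8: O, bond orders sum to 2 (valence 2) → 0 H
  atom 9: C, bond orders sum to 1 (valence 4) → 3 H
  atom 10: C, bond orders sum to 2 (valence 4) → 2 H
  atom 11: C, bond orders sum to 2 (valence 4) → 2 H
  atom 12: C with explicit H count 2
  atom 13: C, bond orders sum to 4 (valence 4) → 0 H
  atom 14: O, bond orders sum to 2 (valence 2) → 0 H
  atom 15: C, bond orders sum to 2 (valence 4) → 2 H
  atom 16: S, bond orders sum to 1 (valence 2) → 1 H
Totals → C:11, H:20, O:4, S:1.
In Hill order: C11H20O4S.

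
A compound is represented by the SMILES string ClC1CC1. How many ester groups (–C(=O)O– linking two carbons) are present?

0

Scan the SMILES for the ester motif — none present.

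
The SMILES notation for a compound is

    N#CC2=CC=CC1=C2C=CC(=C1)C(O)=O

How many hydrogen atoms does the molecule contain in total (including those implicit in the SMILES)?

7

Walk through each heavy atom and fill implicit hydrogens from standard valence (C 4, N 3, O 2, S 2, halogen 1):
  atom 1: N, bond orders sum to 3 (valence 3) → 0 H
  atom 2: C, bond orders sum to 4 (valence 4) → 0 H
  atom 3: C, bond orders sum to 4 (valence 4) → 0 H
  atom 4: C, bond orders sum to 3 (valence 4) → 1 H
  atom 5: C, bond orders sum to 3 (valence 4) → 1 H
  atom 6: C, bond orders sum to 3 (valence 4) → 1 H
  atom 7: C, bond orders sum to 4 (valence 4) → 0 H
  atom 8: C, bond orders sum to 4 (valence 4) → 0 H
  atom 9: C, bond orders sum to 3 (valence 4) → 1 H
  atom 10: C, bond orders sum to 3 (valence 4) → 1 H
  atom 11: C, bond orders sum to 4 (valence 4) → 0 H
  atom 12: C, bond orders sum to 3 (valence 4) → 1 H
  atom 13: C, bond orders sum to 4 (valence 4) → 0 H
  atom 14: O, bond orders sum to 1 (valence 2) → 1 H
  atom 15: O, bond orders sum to 2 (valence 2) → 0 H
Total hydrogens: 7.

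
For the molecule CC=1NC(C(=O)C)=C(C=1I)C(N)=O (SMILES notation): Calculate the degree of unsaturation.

Molecular formula: C8H9IN2O2.
DoU = (2C + 2 + N − H − X) / 2, where X is the halogen count and O/S are ignored.
    = (2·8 + 2 + 2 − 9 − 1) / 2 = 10 / 2 = 5.

5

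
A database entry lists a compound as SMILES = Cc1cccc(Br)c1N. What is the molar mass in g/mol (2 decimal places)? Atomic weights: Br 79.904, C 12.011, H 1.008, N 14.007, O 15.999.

First, the molecular formula is C7H8BrN (counting implicit H from valence).
  Br: 1 × 79.904 = 79.904
  C: 7 × 12.011 = 84.077
  H: 8 × 1.008 = 8.064
  N: 1 × 14.007 = 14.007
Sum: 1×79.904 + 7×12.011 + 8×1.008 + 1×14.007 = 186.052 → 186.05 g/mol.

186.05 g/mol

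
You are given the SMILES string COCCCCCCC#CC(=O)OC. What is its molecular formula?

C11H18O3

Walk through each heavy atom and fill implicit hydrogens from standard valence (C 4, N 3, O 2, S 2, halogen 1):
  atom 1: C, bond orders sum to 1 (valence 4) → 3 H
  atom 2: O, bond orders sum to 2 (valence 2) → 0 H
  atom 3: C, bond orders sum to 2 (valence 4) → 2 H
  atom 4: C, bond orders sum to 2 (valence 4) → 2 H
  atom 5: C, bond orders sum to 2 (valence 4) → 2 H
  atom 6: C, bond orders sum to 2 (valence 4) → 2 H
  atom 7: C, bond orders sum to 2 (valence 4) → 2 H
  atom 8: C, bond orders sum to 2 (valence 4) → 2 H
  atom 9: C, bond orders sum to 4 (valence 4) → 0 H
  atom 10: C, bond orders sum to 4 (valence 4) → 0 H
  atom 11: C, bond orders sum to 4 (valence 4) → 0 H
  atom 12: O, bond orders sum to 2 (valence 2) → 0 H
  atom 13: O, bond orders sum to 2 (valence 2) → 0 H
  atom 14: C, bond orders sum to 1 (valence 4) → 3 H
Totals → C:11, H:18, O:3.
In Hill order: C11H18O3.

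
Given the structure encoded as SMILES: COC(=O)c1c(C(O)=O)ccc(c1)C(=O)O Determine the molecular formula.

C10H8O6

Walk through each heavy atom and fill implicit hydrogens from standard valence (C 4, N 3, O 2, S 2, halogen 1); for lowercase aromatic atoms, an aromatic c carries 1 H when it has two neighbours and 0 H with three, and aromatic n carries 0 H:
  atom 1: C, bond orders sum to 1 (valence 4) → 3 H
  atom 2: O, bond orders sum to 2 (valence 2) → 0 H
  atom 3: C, bond orders sum to 4 (valence 4) → 0 H
  atom 4: O, bond orders sum to 2 (valence 2) → 0 H
  atom 5: aromatic c, 3 neighbours → 0 H
  atom 6: aromatic c, 3 neighbours → 0 H
  atom 7: C, bond orders sum to 4 (valence 4) → 0 H
  atom 8: O, bond orders sum to 1 (valence 2) → 1 H
  atom 9: O, bond orders sum to 2 (valence 2) → 0 H
  atom 10: aromatic c, 2 neighbours → 1 H
  atom 11: aromatic c, 2 neighbours → 1 H
  atom 12: aromatic c, 3 neighbours → 0 H
  atom 13: aromatic c, 2 neighbours → 1 H
  atom 14: C, bond orders sum to 4 (valence 4) → 0 H
  atom 15: O, bond orders sum to 2 (valence 2) → 0 H
  atom 16: O, bond orders sum to 1 (valence 2) → 1 H
Totals → C:10, H:8, O:6.
In Hill order: C10H8O6.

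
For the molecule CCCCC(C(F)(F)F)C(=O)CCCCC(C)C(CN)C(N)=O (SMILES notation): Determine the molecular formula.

Walk through each heavy atom and fill implicit hydrogens from standard valence (C 4, N 3, O 2, S 2, halogen 1):
  atom 1: C, bond orders sum to 1 (valence 4) → 3 H
  atom 2: C, bond orders sum to 2 (valence 4) → 2 H
  atom 3: C, bond orders sum to 2 (valence 4) → 2 H
  atom 4: C, bond orders sum to 2 (valence 4) → 2 H
  atom 5: C, bond orders sum to 3 (valence 4) → 1 H
  atom 6: C, bond orders sum to 4 (valence 4) → 0 H
  atom 7: F (halogen, monovalent) → 0 H
  atom 8: F (halogen, monovalent) → 0 H
  atom 9: F (halogen, monovalent) → 0 H
  atom 10: C, bond orders sum to 4 (valence 4) → 0 H
  atom 11: O, bond orders sum to 2 (valence 2) → 0 H
  atom 12: C, bond orders sum to 2 (valence 4) → 2 H
  atom 13: C, bond orders sum to 2 (valence 4) → 2 H
  atom 14: C, bond orders sum to 2 (valence 4) → 2 H
  atom 15: C, bond orders sum to 2 (valence 4) → 2 H
  atom 16: C, bond orders sum to 3 (valence 4) → 1 H
  atom 17: C, bond orders sum to 1 (valence 4) → 3 H
  atom 18: C, bond orders sum to 3 (valence 4) → 1 H
  atom 19: C, bond orders sum to 2 (valence 4) → 2 H
  atom 20: N, bond orders sum to 1 (valence 3) → 2 H
  atom 21: C, bond orders sum to 4 (valence 4) → 0 H
  atom 22: N, bond orders sum to 1 (valence 3) → 2 H
  atom 23: O, bond orders sum to 2 (valence 2) → 0 H
Totals → C:16, H:29, F:3, N:2, O:2.
In Hill order: C16H29F3N2O2.

C16H29F3N2O2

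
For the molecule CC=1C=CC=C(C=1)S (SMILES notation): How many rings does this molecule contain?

In SMILES, each pair of matching ring-closure digits denotes one ring-closing bond; the number of such bonds equals the number of independent rings.
Ring-closure bonds here: 1.

1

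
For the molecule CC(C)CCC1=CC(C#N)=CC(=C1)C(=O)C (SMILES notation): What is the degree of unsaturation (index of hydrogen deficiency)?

7

Degree of unsaturation = (number of rings) + (number of π bonds).
Ring closures in the SMILES: 1.
π bonds: 4 double bonds (each 1 DoU), 1 triple bond (each 2 DoU) → 6 DoU from unsaturation.
Total DoU = 1 + 6 = 7.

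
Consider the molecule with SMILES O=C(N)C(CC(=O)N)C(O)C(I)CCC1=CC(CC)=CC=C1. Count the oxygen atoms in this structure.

Scan the SMILES for O atoms (remember two-letter symbols like Cl and Br are single atoms).
Oxygen count: 3.

3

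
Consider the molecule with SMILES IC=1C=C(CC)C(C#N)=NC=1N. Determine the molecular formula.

C8H8IN3

Walk through each heavy atom and fill implicit hydrogens from standard valence (C 4, N 3, O 2, S 2, halogen 1):
  atom 1: I (halogen, monovalent) → 0 H
  atom 2: C, bond orders sum to 4 (valence 4) → 0 H
  atom 3: C, bond orders sum to 3 (valence 4) → 1 H
  atom 4: C, bond orders sum to 4 (valence 4) → 0 H
  atom 5: C, bond orders sum to 2 (valence 4) → 2 H
  atom 6: C, bond orders sum to 1 (valence 4) → 3 H
  atom 7: C, bond orders sum to 4 (valence 4) → 0 H
  atom 8: C, bond orders sum to 4 (valence 4) → 0 H
  atom 9: N, bond orders sum to 3 (valence 3) → 0 H
  atom 10: N, bond orders sum to 3 (valence 3) → 0 H
  atom 11: C, bond orders sum to 4 (valence 4) → 0 H
  atom 12: N, bond orders sum to 1 (valence 3) → 2 H
Totals → C:8, H:8, I:1, N:3.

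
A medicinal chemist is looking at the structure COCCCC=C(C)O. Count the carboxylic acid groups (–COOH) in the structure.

Scan the SMILES for the carboxylic acid motif — none present.
Groups that are present: 1 alkene, 1 ether, 1 hydroxyl.

0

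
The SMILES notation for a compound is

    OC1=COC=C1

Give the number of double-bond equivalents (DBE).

Degree of unsaturation = (number of rings) + (number of π bonds).
Ring closures in the SMILES: 1.
π bonds: 2 double bonds (each 1 DoU) → 2 DoU from unsaturation.
Total DoU = 1 + 2 = 3.

3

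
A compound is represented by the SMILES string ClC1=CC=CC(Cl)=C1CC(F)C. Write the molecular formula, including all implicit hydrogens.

C9H9Cl2F

Walk through each heavy atom and fill implicit hydrogens from standard valence (C 4, N 3, O 2, S 2, halogen 1):
  atom 1: Cl (halogen, monovalent) → 0 H
  atom 2: C, bond orders sum to 4 (valence 4) → 0 H
  atom 3: C, bond orders sum to 3 (valence 4) → 1 H
  atom 4: C, bond orders sum to 3 (valence 4) → 1 H
  atom 5: C, bond orders sum to 3 (valence 4) → 1 H
  atom 6: C, bond orders sum to 4 (valence 4) → 0 H
  atom 7: Cl (halogen, monovalent) → 0 H
  atom 8: C, bond orders sum to 4 (valence 4) → 0 H
  atom 9: C, bond orders sum to 2 (valence 4) → 2 H
  atom 10: C, bond orders sum to 3 (valence 4) → 1 H
  atom 11: F (halogen, monovalent) → 0 H
  atom 12: C, bond orders sum to 1 (valence 4) → 3 H
Totals → C:9, H:9, Cl:2, F:1.
In Hill order: C9H9Cl2F.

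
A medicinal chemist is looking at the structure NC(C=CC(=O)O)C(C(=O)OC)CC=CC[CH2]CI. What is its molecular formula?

C13H20INO4

Walk through each heavy atom and fill implicit hydrogens from standard valence (C 4, N 3, O 2, S 2, halogen 1):
  atom 1: N, bond orders sum to 1 (valence 3) → 2 H
  atom 2: C, bond orders sum to 3 (valence 4) → 1 H
  atom 3: C, bond orders sum to 3 (valence 4) → 1 H
  atom 4: C, bond orders sum to 3 (valence 4) → 1 H
  atom 5: C, bond orders sum to 4 (valence 4) → 0 H
  atom 6: O, bond orders sum to 2 (valence 2) → 0 H
  atom 7: O, bond orders sum to 1 (valence 2) → 1 H
  atom 8: C, bond orders sum to 3 (valence 4) → 1 H
  atom 9: C, bond orders sum to 4 (valence 4) → 0 H
  atom 10: O, bond orders sum to 2 (valence 2) → 0 H
  atom 11: O, bond orders sum to 2 (valence 2) → 0 H
  atom 12: C, bond orders sum to 1 (valence 4) → 3 H
  atom 13: C, bond orders sum to 2 (valence 4) → 2 H
  atom 14: C, bond orders sum to 3 (valence 4) → 1 H
  atom 15: C, bond orders sum to 3 (valence 4) → 1 H
  atom 16: C, bond orders sum to 2 (valence 4) → 2 H
  atom 17: C with explicit H count 2
  atom 18: C, bond orders sum to 2 (valence 4) → 2 H
  atom 19: I (halogen, monovalent) → 0 H
Totals → C:13, H:20, I:1, N:1, O:4.
In Hill order: C13H20INO4.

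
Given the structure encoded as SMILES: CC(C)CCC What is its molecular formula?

C6H14

Walk through each heavy atom and fill implicit hydrogens from standard valence (C 4, N 3, O 2, S 2, halogen 1):
  atom 1: C, bond orders sum to 1 (valence 4) → 3 H
  atom 2: C, bond orders sum to 3 (valence 4) → 1 H
  atom 3: C, bond orders sum to 1 (valence 4) → 3 H
  atom 4: C, bond orders sum to 2 (valence 4) → 2 H
  atom 5: C, bond orders sum to 2 (valence 4) → 2 H
  atom 6: C, bond orders sum to 1 (valence 4) → 3 H
Totals → C:6, H:14.
In Hill order: C6H14.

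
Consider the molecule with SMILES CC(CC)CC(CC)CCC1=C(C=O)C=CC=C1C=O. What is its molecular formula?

C18H26O2

Walk through each heavy atom and fill implicit hydrogens from standard valence (C 4, N 3, O 2, S 2, halogen 1):
  atom 1: C, bond orders sum to 1 (valence 4) → 3 H
  atom 2: C, bond orders sum to 3 (valence 4) → 1 H
  atom 3: C, bond orders sum to 2 (valence 4) → 2 H
  atom 4: C, bond orders sum to 1 (valence 4) → 3 H
  atom 5: C, bond orders sum to 2 (valence 4) → 2 H
  atom 6: C, bond orders sum to 3 (valence 4) → 1 H
  atom 7: C, bond orders sum to 2 (valence 4) → 2 H
  atom 8: C, bond orders sum to 1 (valence 4) → 3 H
  atom 9: C, bond orders sum to 2 (valence 4) → 2 H
  atom 10: C, bond orders sum to 2 (valence 4) → 2 H
  atom 11: C, bond orders sum to 4 (valence 4) → 0 H
  atom 12: C, bond orders sum to 4 (valence 4) → 0 H
  atom 13: C, bond orders sum to 3 (valence 4) → 1 H
  atom 14: O, bond orders sum to 2 (valence 2) → 0 H
  atom 15: C, bond orders sum to 3 (valence 4) → 1 H
  atom 16: C, bond orders sum to 3 (valence 4) → 1 H
  atom 17: C, bond orders sum to 3 (valence 4) → 1 H
  atom 18: C, bond orders sum to 4 (valence 4) → 0 H
  atom 19: C, bond orders sum to 3 (valence 4) → 1 H
  atom 20: O, bond orders sum to 2 (valence 2) → 0 H
Totals → C:18, H:26, O:2.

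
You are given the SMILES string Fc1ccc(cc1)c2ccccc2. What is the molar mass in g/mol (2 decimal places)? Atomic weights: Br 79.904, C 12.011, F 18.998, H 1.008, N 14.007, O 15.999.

172.20 g/mol

First, the molecular formula is C12H9F (counting implicit H from valence).
  C: 12 × 12.011 = 144.132
  F: 1 × 18.998 = 18.998
  H: 9 × 1.008 = 9.072
Sum: 12×12.011 + 1×18.998 + 9×1.008 = 172.202 → 172.20 g/mol.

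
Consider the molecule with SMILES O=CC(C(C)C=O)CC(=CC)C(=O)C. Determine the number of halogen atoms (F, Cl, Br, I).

0

Scan the SMILES for the halogen motif — none present.
Groups that are present: 2 aldehyde, 1 alkene, 1 ketone.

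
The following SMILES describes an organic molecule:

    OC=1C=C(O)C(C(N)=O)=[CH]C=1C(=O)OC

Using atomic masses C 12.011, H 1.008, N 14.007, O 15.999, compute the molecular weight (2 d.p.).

211.17 g/mol

First, the molecular formula is C9H9NO5 (counting implicit H from valence).
  C: 9 × 12.011 = 108.099
  H: 9 × 1.008 = 9.072
  N: 1 × 14.007 = 14.007
  O: 5 × 15.999 = 79.995
Sum: 9×12.011 + 9×1.008 + 1×14.007 + 5×15.999 = 211.173 → 211.17 g/mol.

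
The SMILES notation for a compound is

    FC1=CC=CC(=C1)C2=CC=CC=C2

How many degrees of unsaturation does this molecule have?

8

Molecular formula: C12H9F.
DoU = (2C + 2 + N − H − X) / 2, where X is the halogen count and O/S are ignored.
    = (2·12 + 2 + 0 − 9 − 1) / 2 = 16 / 2 = 8.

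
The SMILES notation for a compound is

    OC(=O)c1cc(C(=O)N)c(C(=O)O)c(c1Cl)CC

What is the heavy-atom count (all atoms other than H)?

18

Every atom symbol written in the SMILES (organic subset) is one heavy atom; implicit H are not written.
Heavy atoms by element → C:11, Cl:1, N:1, O:5.
Total: 18.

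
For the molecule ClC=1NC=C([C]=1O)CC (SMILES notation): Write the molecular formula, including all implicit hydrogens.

C6H8ClNO

Walk through each heavy atom and fill implicit hydrogens from standard valence (C 4, N 3, O 2, S 2, halogen 1):
  atom 1: Cl (halogen, monovalent) → 0 H
  atom 2: C, bond orders sum to 4 (valence 4) → 0 H
  atom 3: N, bond orders sum to 2 (valence 3) → 1 H
  atom 4: C, bond orders sum to 3 (valence 4) → 1 H
  atom 5: C, bond orders sum to 4 (valence 4) → 0 H
  atom 6: C with explicit H count 0
  atom 7: O, bond orders sum to 1 (valence 2) → 1 H
  atom 8: C, bond orders sum to 2 (valence 4) → 2 H
  atom 9: C, bond orders sum to 1 (valence 4) → 3 H
Totals → C:6, H:8, Cl:1, N:1, O:1.
In Hill order: C6H8ClNO.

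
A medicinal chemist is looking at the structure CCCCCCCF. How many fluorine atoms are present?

Scan the SMILES for F atoms (remember two-letter symbols like Cl and Br are single atoms).
Fluorine count: 1.

1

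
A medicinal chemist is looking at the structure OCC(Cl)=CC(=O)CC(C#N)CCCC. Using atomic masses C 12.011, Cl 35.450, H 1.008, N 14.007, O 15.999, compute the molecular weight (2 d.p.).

229.70 g/mol

First, the molecular formula is C11H16ClNO2 (counting implicit H from valence).
  C: 11 × 12.011 = 132.121
  Cl: 1 × 35.450 = 35.450
  H: 16 × 1.008 = 16.128
  N: 1 × 14.007 = 14.007
  O: 2 × 15.999 = 31.998
Sum: 11×12.011 + 1×35.450 + 16×1.008 + 1×14.007 + 2×15.999 = 229.704 → 229.70 g/mol.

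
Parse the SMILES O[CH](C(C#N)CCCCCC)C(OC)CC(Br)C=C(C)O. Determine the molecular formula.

C16H28BrNO3

Walk through each heavy atom and fill implicit hydrogens from standard valence (C 4, N 3, O 2, S 2, halogen 1):
  atom 1: O, bond orders sum to 1 (valence 2) → 1 H
  atom 2: C with explicit H count 1
  atom 3: C, bond orders sum to 3 (valence 4) → 1 H
  atom 4: C, bond orders sum to 4 (valence 4) → 0 H
  atom 5: N, bond orders sum to 3 (valence 3) → 0 H
  atom 6: C, bond orders sum to 2 (valence 4) → 2 H
  atom 7: C, bond orders sum to 2 (valence 4) → 2 H
  atom 8: C, bond orders sum to 2 (valence 4) → 2 H
  atom 9: C, bond orders sum to 2 (valence 4) → 2 H
  atom 10: C, bond orders sum to 2 (valence 4) → 2 H
  atom 11: C, bond orders sum to 1 (valence 4) → 3 H
  atom 12: C, bond orders sum to 3 (valence 4) → 1 H
  atom 13: O, bond orders sum to 2 (valence 2) → 0 H
  atom 14: C, bond orders sum to 1 (valence 4) → 3 H
  atom 15: C, bond orders sum to 2 (valence 4) → 2 H
  atom 16: C, bond orders sum to 3 (valence 4) → 1 H
  atom 17: Br (halogen, monovalent) → 0 H
  atom 18: C, bond orders sum to 3 (valence 4) → 1 H
  atom 19: C, bond orders sum to 4 (valence 4) → 0 H
  atom 20: C, bond orders sum to 1 (valence 4) → 3 H
  atom 21: O, bond orders sum to 1 (valence 2) → 1 H
Totals → C:16, H:28, Br:1, N:1, O:3.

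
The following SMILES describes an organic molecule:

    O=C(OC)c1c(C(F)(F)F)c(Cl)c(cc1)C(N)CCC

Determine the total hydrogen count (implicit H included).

15

Walk through each heavy atom and fill implicit hydrogens from standard valence (C 4, N 3, O 2, S 2, halogen 1); for lowercase aromatic atoms, an aromatic c carries 1 H when it has two neighbours and 0 H with three, and aromatic n carries 0 H:
  atom 1: O, bond orders sum to 2 (valence 2) → 0 H
  atom 2: C, bond orders sum to 4 (valence 4) → 0 H
  atom 3: O, bond orders sum to 2 (valence 2) → 0 H
  atom 4: C, bond orders sum to 1 (valence 4) → 3 H
  atom 5: aromatic c, 3 neighbours → 0 H
  atom 6: aromatic c, 3 neighbours → 0 H
  atom 7: C, bond orders sum to 4 (valence 4) → 0 H
  atom 8: F (halogen, monovalent) → 0 H
  atom 9: F (halogen, monovalent) → 0 H
  atom 10: F (halogen, monovalent) → 0 H
  atom 11: aromatic c, 3 neighbours → 0 H
  atom 12: Cl (halogen, monovalent) → 0 H
  atom 13: aromatic c, 3 neighbours → 0 H
  atom 14: aromatic c, 2 neighbours → 1 H
  atom 15: aromatic c, 2 neighbours → 1 H
  atom 16: C, bond orders sum to 3 (valence 4) → 1 H
  atom 17: N, bond orders sum to 1 (valence 3) → 2 H
  atom 18: C, bond orders sum to 2 (valence 4) → 2 H
  atom 19: C, bond orders sum to 2 (valence 4) → 2 H
  atom 20: C, bond orders sum to 1 (valence 4) → 3 H
Total hydrogens: 15.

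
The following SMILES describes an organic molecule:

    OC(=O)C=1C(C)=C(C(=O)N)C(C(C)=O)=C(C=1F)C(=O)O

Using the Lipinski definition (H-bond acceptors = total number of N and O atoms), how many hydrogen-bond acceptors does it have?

N atoms: 1; O atoms: 6.
Lipinski HBA = 1 + 6 = 7.

7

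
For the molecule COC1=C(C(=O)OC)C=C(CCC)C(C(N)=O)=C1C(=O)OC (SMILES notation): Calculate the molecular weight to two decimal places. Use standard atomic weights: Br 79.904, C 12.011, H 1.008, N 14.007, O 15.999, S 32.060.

309.32 g/mol

First, the molecular formula is C15H19NO6 (counting implicit H from valence).
  C: 15 × 12.011 = 180.165
  H: 19 × 1.008 = 19.152
  N: 1 × 14.007 = 14.007
  O: 6 × 15.999 = 95.994
Sum: 15×12.011 + 19×1.008 + 1×14.007 + 6×15.999 = 309.318 → 309.32 g/mol.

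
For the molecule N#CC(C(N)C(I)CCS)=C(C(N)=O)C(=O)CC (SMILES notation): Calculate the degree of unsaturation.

Molecular formula: C11H16IN3O2S.
DoU = (2C + 2 + N − H − X) / 2, where X is the halogen count and O/S are ignored.
    = (2·11 + 2 + 3 − 16 − 1) / 2 = 10 / 2 = 5.

5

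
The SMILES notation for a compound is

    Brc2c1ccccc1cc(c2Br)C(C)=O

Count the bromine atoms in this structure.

Scan the SMILES for Br atoms (remember two-letter symbols like Cl and Br are single atoms).
Bromine count: 2.

2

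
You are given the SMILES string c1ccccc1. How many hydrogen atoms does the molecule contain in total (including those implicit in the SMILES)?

Walk through each heavy atom and fill implicit hydrogens from standard valence (C 4, N 3, O 2, S 2, halogen 1); for lowercase aromatic atoms, an aromatic c carries 1 H when it has two neighbours and 0 H with three, and aromatic n carries 0 H:
  atom 1: aromatic c, 2 neighbours → 1 H
  atom 2: aromatic c, 2 neighbours → 1 H
  atom 3: aromatic c, 2 neighbours → 1 H
  atom 4: aromatic c, 2 neighbours → 1 H
  atom 5: aromatic c, 2 neighbours → 1 H
  atom 6: aromatic c, 2 neighbours → 1 H
Total hydrogens: 6.

6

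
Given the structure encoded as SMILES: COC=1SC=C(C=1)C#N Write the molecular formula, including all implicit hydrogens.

Walk through each heavy atom and fill implicit hydrogens from standard valence (C 4, N 3, O 2, S 2, halogen 1):
  atom 1: C, bond orders sum to 1 (valence 4) → 3 H
  atom 2: O, bond orders sum to 2 (valence 2) → 0 H
  atom 3: C, bond orders sum to 4 (valence 4) → 0 H
  atom 4: S, bond orders sum to 2 (valence 2) → 0 H
  atom 5: C, bond orders sum to 3 (valence 4) → 1 H
  atom 6: C, bond orders sum to 4 (valence 4) → 0 H
  atom 7: C, bond orders sum to 3 (valence 4) → 1 H
  atom 8: C, bond orders sum to 4 (valence 4) → 0 H
  atom 9: N, bond orders sum to 3 (valence 3) → 0 H
Totals → C:6, H:5, N:1, O:1, S:1.
In Hill order: C6H5NOS.

C6H5NOS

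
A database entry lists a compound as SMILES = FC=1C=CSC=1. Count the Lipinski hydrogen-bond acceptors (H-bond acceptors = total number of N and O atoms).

0

N atoms: 0; O atoms: 0.
Lipinski HBA = 0 + 0 = 0.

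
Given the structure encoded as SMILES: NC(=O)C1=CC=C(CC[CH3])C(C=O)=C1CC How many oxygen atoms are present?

Scan the SMILES for O atoms (remember two-letter symbols like Cl and Br are single atoms).
Oxygen count: 2.

2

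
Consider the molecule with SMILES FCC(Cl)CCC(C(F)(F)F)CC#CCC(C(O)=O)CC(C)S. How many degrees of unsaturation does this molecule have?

Molecular formula: C15H21ClF4O2S.
DoU = (2C + 2 + N − H − X) / 2, where X is the halogen count and O/S are ignored.
    = (2·15 + 2 + 0 − 21 − 5) / 2 = 6 / 2 = 3.

3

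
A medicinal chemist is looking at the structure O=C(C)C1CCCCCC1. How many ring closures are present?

In SMILES, each pair of matching ring-closure digits denotes one ring-closing bond; the number of such bonds equals the number of independent rings.
Ring-closure bonds here: 1.

1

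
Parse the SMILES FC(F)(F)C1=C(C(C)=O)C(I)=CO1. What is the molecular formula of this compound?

Walk through each heavy atom and fill implicit hydrogens from standard valence (C 4, N 3, O 2, S 2, halogen 1):
  atom 1: F (halogen, monovalent) → 0 H
  atom 2: C, bond orders sum to 4 (valence 4) → 0 H
  atom 3: F (halogen, monovalent) → 0 H
  atom 4: F (halogen, monovalent) → 0 H
  atom 5: C, bond orders sum to 4 (valence 4) → 0 H
  atom 6: C, bond orders sum to 4 (valence 4) → 0 H
  atom 7: C, bond orders sum to 4 (valence 4) → 0 H
  atom 8: C, bond orders sum to 1 (valence 4) → 3 H
  atom 9: O, bond orders sum to 2 (valence 2) → 0 H
  atom 10: C, bond orders sum to 4 (valence 4) → 0 H
  atom 11: I (halogen, monovalent) → 0 H
  atom 12: C, bond orders sum to 3 (valence 4) → 1 H
  atom 13: O, bond orders sum to 2 (valence 2) → 0 H
Totals → C:7, H:4, F:3, I:1, O:2.
In Hill order: C7H4F3IO2.

C7H4F3IO2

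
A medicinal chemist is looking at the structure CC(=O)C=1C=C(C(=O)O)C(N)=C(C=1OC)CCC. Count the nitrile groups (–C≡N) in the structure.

Scan the SMILES for the nitrile motif — none present.
Groups that are present: 1 carboxylic acid, 1 ether, 1 ketone, 1 primary amine.

0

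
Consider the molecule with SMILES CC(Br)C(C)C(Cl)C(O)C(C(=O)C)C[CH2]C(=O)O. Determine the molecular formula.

Walk through each heavy atom and fill implicit hydrogens from standard valence (C 4, N 3, O 2, S 2, halogen 1):
  atom 1: C, bond orders sum to 1 (valence 4) → 3 H
  atom 2: C, bond orders sum to 3 (valence 4) → 1 H
  atom 3: Br (halogen, monovalent) → 0 H
  atom 4: C, bond orders sum to 3 (valence 4) → 1 H
  atom 5: C, bond orders sum to 1 (valence 4) → 3 H
  atom 6: C, bond orders sum to 3 (valence 4) → 1 H
  atom 7: Cl (halogen, monovalent) → 0 H
  atom 8: C, bond orders sum to 3 (valence 4) → 1 H
  atom 9: O, bond orders sum to 1 (valence 2) → 1 H
  atom 10: C, bond orders sum to 3 (valence 4) → 1 H
  atom 11: C, bond orders sum to 4 (valence 4) → 0 H
  atom 12: O, bond orders sum to 2 (valence 2) → 0 H
  atom 13: C, bond orders sum to 1 (valence 4) → 3 H
  atom 14: C, bond orders sum to 2 (valence 4) → 2 H
  atom 15: C with explicit H count 2
  atom 16: C, bond orders sum to 4 (valence 4) → 0 H
  atom 17: O, bond orders sum to 2 (valence 2) → 0 H
  atom 18: O, bond orders sum to 1 (valence 2) → 1 H
Totals → C:12, H:20, Br:1, Cl:1, O:4.

C12H20BrClO4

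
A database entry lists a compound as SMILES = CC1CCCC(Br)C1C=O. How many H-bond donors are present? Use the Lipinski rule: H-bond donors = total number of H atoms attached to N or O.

0

Donors: find every N or O and count the H atoms it carries.
  atom 10 (O): bond orders sum to 2 → 0 H
Lipinski HBD = 0.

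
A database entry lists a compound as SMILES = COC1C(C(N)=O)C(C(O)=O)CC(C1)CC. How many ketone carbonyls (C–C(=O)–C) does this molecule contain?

0

Scan the SMILES for the ketone motif — none present.
Groups that are present: 1 amide, 1 carboxylic acid, 1 ether.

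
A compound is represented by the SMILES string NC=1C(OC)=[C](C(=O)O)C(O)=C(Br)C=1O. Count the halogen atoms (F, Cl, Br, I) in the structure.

1

Halogen atoms appear at heavy-atom position 13 (1×Br).
Other groups present: 1 carboxylic acid, 1 ether, 2 hydroxyl, 1 primary amine.
Halogen count: 1.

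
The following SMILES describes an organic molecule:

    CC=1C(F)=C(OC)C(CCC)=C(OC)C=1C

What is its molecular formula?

Walk through each heavy atom and fill implicit hydrogens from standard valence (C 4, N 3, O 2, S 2, halogen 1):
  atom 1: C, bond orders sum to 1 (valence 4) → 3 H
  atom 2: C, bond orders sum to 4 (valence 4) → 0 H
  atom 3: C, bond orders sum to 4 (valence 4) → 0 H
  atom 4: F (halogen, monovalent) → 0 H
  atom 5: C, bond orders sum to 4 (valence 4) → 0 H
  atom 6: O, bond orders sum to 2 (valence 2) → 0 H
  atom 7: C, bond orders sum to 1 (valence 4) → 3 H
  atom 8: C, bond orders sum to 4 (valence 4) → 0 H
  atom 9: C, bond orders sum to 2 (valence 4) → 2 H
  atom 10: C, bond orders sum to 2 (valence 4) → 2 H
  atom 11: C, bond orders sum to 1 (valence 4) → 3 H
  atom 12: C, bond orders sum to 4 (valence 4) → 0 H
  atom 13: O, bond orders sum to 2 (valence 2) → 0 H
  atom 14: C, bond orders sum to 1 (valence 4) → 3 H
  atom 15: C, bond orders sum to 4 (valence 4) → 0 H
  atom 16: C, bond orders sum to 1 (valence 4) → 3 H
Totals → C:13, H:19, F:1, O:2.
In Hill order: C13H19FO2.

C13H19FO2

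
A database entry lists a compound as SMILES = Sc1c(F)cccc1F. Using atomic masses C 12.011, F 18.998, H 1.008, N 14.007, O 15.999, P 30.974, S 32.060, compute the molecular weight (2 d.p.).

First, the molecular formula is C6H4F2S (counting implicit H from valence).
  C: 6 × 12.011 = 72.066
  F: 2 × 18.998 = 37.996
  H: 4 × 1.008 = 4.032
  S: 1 × 32.060 = 32.060
Sum: 6×12.011 + 2×18.998 + 4×1.008 + 1×32.060 = 146.154 → 146.15 g/mol.

146.15 g/mol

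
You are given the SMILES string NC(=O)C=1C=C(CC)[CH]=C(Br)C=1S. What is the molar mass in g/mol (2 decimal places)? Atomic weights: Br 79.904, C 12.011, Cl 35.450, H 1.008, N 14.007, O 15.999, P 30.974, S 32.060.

First, the molecular formula is C9H10BrNOS (counting implicit H from valence).
  Br: 1 × 79.904 = 79.904
  C: 9 × 12.011 = 108.099
  H: 10 × 1.008 = 10.080
  N: 1 × 14.007 = 14.007
  O: 1 × 15.999 = 15.999
  S: 1 × 32.060 = 32.060
Sum: 1×79.904 + 9×12.011 + 10×1.008 + 1×14.007 + 1×15.999 + 1×32.060 = 260.149 → 260.15 g/mol.

260.15 g/mol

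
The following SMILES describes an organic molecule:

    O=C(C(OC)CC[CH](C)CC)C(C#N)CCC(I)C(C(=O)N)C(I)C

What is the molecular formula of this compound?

Walk through each heavy atom and fill implicit hydrogens from standard valence (C 4, N 3, O 2, S 2, halogen 1):
  atom 1: O, bond orders sum to 2 (valence 2) → 0 H
  atom 2: C, bond orders sum to 4 (valence 4) → 0 H
  atom 3: C, bond orders sum to 3 (valence 4) → 1 H
  atom 4: O, bond orders sum to 2 (valence 2) → 0 H
  atom 5: C, bond orders sum to 1 (valence 4) → 3 H
  atom 6: C, bond orders sum to 2 (valence 4) → 2 H
  atom 7: C, bond orders sum to 2 (valence 4) → 2 H
  atom 8: C with explicit H count 1
  atom 9: C, bond orders sum to 1 (valence 4) → 3 H
  atom 10: C, bond orders sum to 2 (valence 4) → 2 H
  atom 11: C, bond orders sum to 1 (valence 4) → 3 H
  atom 12: C, bond orders sum to 3 (valence 4) → 1 H
  atom 13: C, bond orders sum to 4 (valence 4) → 0 H
  atom 14: N, bond orders sum to 3 (valence 3) → 0 H
  atom 15: C, bond orders sum to 2 (valence 4) → 2 H
  atom 16: C, bond orders sum to 2 (valence 4) → 2 H
  atom 17: C, bond orders sum to 3 (valence 4) → 1 H
  atom 18: I (halogen, monovalent) → 0 H
  atom 19: C, bond orders sum to 3 (valence 4) → 1 H
  atom 20: C, bond orders sum to 4 (valence 4) → 0 H
  atom 21: O, bond orders sum to 2 (valence 2) → 0 H
  atom 22: N, bond orders sum to 1 (valence 3) → 2 H
  atom 23: C, bond orders sum to 3 (valence 4) → 1 H
  atom 24: I (halogen, monovalent) → 0 H
  atom 25: C, bond orders sum to 1 (valence 4) → 3 H
Totals → C:18, H:30, I:2, N:2, O:3.
In Hill order: C18H30I2N2O3.

C18H30I2N2O3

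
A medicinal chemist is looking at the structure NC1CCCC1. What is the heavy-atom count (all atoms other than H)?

Every atom symbol written in the SMILES (organic subset) is one heavy atom; implicit H are not written.
Heavy atoms by element → C:5, N:1.
Total: 6.

6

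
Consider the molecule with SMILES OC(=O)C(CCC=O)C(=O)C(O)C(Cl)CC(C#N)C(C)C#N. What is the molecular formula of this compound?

Walk through each heavy atom and fill implicit hydrogens from standard valence (C 4, N 3, O 2, S 2, halogen 1):
  atom 1: O, bond orders sum to 1 (valence 2) → 1 H
  atom 2: C, bond orders sum to 4 (valence 4) → 0 H
  atom 3: O, bond orders sum to 2 (valence 2) → 0 H
  atom 4: C, bond orders sum to 3 (valence 4) → 1 H
  atom 5: C, bond orders sum to 2 (valence 4) → 2 H
  atom 6: C, bond orders sum to 2 (valence 4) → 2 H
  atom 7: C, bond orders sum to 3 (valence 4) → 1 H
  atom 8: O, bond orders sum to 2 (valence 2) → 0 H
  atom 9: C, bond orders sum to 4 (valence 4) → 0 H
  atom 10: O, bond orders sum to 2 (valence 2) → 0 H
  atom 11: C, bond orders sum to 3 (valence 4) → 1 H
  atom 12: O, bond orders sum to 1 (valence 2) → 1 H
  atom 13: C, bond orders sum to 3 (valence 4) → 1 H
  atom 14: Cl (halogen, monovalent) → 0 H
  atom 15: C, bond orders sum to 2 (valence 4) → 2 H
  atom 16: C, bond orders sum to 3 (valence 4) → 1 H
  atom 17: C, bond orders sum to 4 (valence 4) → 0 H
  atom 18: N, bond orders sum to 3 (valence 3) → 0 H
  atom 19: C, bond orders sum to 3 (valence 4) → 1 H
  atom 20: C, bond orders sum to 1 (valence 4) → 3 H
  atom 21: C, bond orders sum to 4 (valence 4) → 0 H
  atom 22: N, bond orders sum to 3 (valence 3) → 0 H
Totals → C:14, H:17, Cl:1, N:2, O:5.
In Hill order: C14H17ClN2O5.

C14H17ClN2O5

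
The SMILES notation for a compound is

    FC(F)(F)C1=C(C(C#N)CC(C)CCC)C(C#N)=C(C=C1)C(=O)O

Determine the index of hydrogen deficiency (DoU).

9

Degree of unsaturation = (number of rings) + (number of π bonds).
Ring closures in the SMILES: 1.
π bonds: 4 double bonds (each 1 DoU), 2 triple bonds (each 2 DoU) → 8 DoU from unsaturation.
Total DoU = 1 + 8 = 9.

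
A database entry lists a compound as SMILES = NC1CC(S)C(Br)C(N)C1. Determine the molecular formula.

C6H13BrN2S

Walk through each heavy atom and fill implicit hydrogens from standard valence (C 4, N 3, O 2, S 2, halogen 1):
  atom 1: N, bond orders sum to 1 (valence 3) → 2 H
  atom 2: C, bond orders sum to 3 (valence 4) → 1 H
  atom 3: C, bond orders sum to 2 (valence 4) → 2 H
  atom 4: C, bond orders sum to 3 (valence 4) → 1 H
  atom 5: S, bond orders sum to 1 (valence 2) → 1 H
  atom 6: C, bond orders sum to 3 (valence 4) → 1 H
  atom 7: Br (halogen, monovalent) → 0 H
  atom 8: C, bond orders sum to 3 (valence 4) → 1 H
  atom 9: N, bond orders sum to 1 (valence 3) → 2 H
  atom 10: C, bond orders sum to 2 (valence 4) → 2 H
Totals → C:6, H:13, Br:1, N:2, S:1.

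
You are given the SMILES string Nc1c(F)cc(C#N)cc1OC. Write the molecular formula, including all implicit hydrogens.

Walk through each heavy atom and fill implicit hydrogens from standard valence (C 4, N 3, O 2, S 2, halogen 1); for lowercase aromatic atoms, an aromatic c carries 1 H when it has two neighbours and 0 H with three, and aromatic n carries 0 H:
  atom 1: N, bond orders sum to 1 (valence 3) → 2 H
  atom 2: aromatic c, 3 neighbours → 0 H
  atom 3: aromatic c, 3 neighbours → 0 H
  atom 4: F (halogen, monovalent) → 0 H
  atom 5: aromatic c, 2 neighbours → 1 H
  atom 6: aromatic c, 3 neighbours → 0 H
  atom 7: C, bond orders sum to 4 (valence 4) → 0 H
  atom 8: N, bond orders sum to 3 (valence 3) → 0 H
  atom 9: aromatic c, 2 neighbours → 1 H
  atom 10: aromatic c, 3 neighbours → 0 H
  atom 11: O, bond orders sum to 2 (valence 2) → 0 H
  atom 12: C, bond orders sum to 1 (valence 4) → 3 H
Totals → C:8, H:7, F:1, N:2, O:1.
In Hill order: C8H7FN2O.

C8H7FN2O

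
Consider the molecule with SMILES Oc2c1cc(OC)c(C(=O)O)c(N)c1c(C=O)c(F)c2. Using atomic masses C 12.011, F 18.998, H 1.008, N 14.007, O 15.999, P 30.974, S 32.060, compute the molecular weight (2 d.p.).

279.22 g/mol

First, the molecular formula is C13H10FNO5 (counting implicit H from valence).
  C: 13 × 12.011 = 156.143
  F: 1 × 18.998 = 18.998
  H: 10 × 1.008 = 10.080
  N: 1 × 14.007 = 14.007
  O: 5 × 15.999 = 79.995
Sum: 13×12.011 + 1×18.998 + 10×1.008 + 1×14.007 + 5×15.999 = 279.223 → 279.22 g/mol.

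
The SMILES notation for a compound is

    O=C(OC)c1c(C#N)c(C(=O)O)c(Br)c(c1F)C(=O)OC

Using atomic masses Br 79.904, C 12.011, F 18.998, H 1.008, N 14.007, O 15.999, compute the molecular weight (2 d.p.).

360.09 g/mol

First, the molecular formula is C12H7BrFNO6 (counting implicit H from valence).
  Br: 1 × 79.904 = 79.904
  C: 12 × 12.011 = 144.132
  F: 1 × 18.998 = 18.998
  H: 7 × 1.008 = 7.056
  N: 1 × 14.007 = 14.007
  O: 6 × 15.999 = 95.994
Sum: 1×79.904 + 12×12.011 + 1×18.998 + 7×1.008 + 1×14.007 + 6×15.999 = 360.091 → 360.09 g/mol.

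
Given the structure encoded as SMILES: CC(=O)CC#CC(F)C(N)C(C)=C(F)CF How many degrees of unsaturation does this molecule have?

Degree of unsaturation = (number of rings) + (number of π bonds).
Ring closures in the SMILES: 0.
π bonds: 2 double bonds (each 1 DoU), 1 triple bond (each 2 DoU) → 4 DoU from unsaturation.
Total DoU = 0 + 4 = 4.

4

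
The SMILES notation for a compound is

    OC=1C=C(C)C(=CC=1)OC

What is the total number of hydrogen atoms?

10

Walk through each heavy atom and fill implicit hydrogens from standard valence (C 4, N 3, O 2, S 2, halogen 1):
  atom 1: O, bond orders sum to 1 (valence 2) → 1 H
  atom 2: C, bond orders sum to 4 (valence 4) → 0 H
  atom 3: C, bond orders sum to 3 (valence 4) → 1 H
  atom 4: C, bond orders sum to 4 (valence 4) → 0 H
  atom 5: C, bond orders sum to 1 (valence 4) → 3 H
  atom 6: C, bond orders sum to 4 (valence 4) → 0 H
  atom 7: C, bond orders sum to 3 (valence 4) → 1 H
  atom 8: C, bond orders sum to 3 (valence 4) → 1 H
  atom 9: O, bond orders sum to 2 (valence 2) → 0 H
  atom 10: C, bond orders sum to 1 (valence 4) → 3 H
Total hydrogens: 10.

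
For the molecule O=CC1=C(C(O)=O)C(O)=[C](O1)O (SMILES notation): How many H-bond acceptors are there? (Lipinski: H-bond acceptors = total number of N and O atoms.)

N atoms: 0; O atoms: 6.
Lipinski HBA = 0 + 6 = 6.

6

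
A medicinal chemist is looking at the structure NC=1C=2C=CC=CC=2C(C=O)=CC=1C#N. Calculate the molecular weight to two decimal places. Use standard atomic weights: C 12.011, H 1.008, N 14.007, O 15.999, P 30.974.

196.21 g/mol

First, the molecular formula is C12H8N2O (counting implicit H from valence).
  C: 12 × 12.011 = 144.132
  H: 8 × 1.008 = 8.064
  N: 2 × 14.007 = 28.014
  O: 1 × 15.999 = 15.999
Sum: 12×12.011 + 8×1.008 + 2×14.007 + 1×15.999 = 196.209 → 196.21 g/mol.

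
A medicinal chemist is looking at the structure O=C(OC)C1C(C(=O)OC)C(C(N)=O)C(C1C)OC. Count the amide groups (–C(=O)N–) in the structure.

The amide motif appears at heavy-atom position 12 in the SMILES.
Other groups present: 2 ester, 1 ether.
Amide count: 1.

1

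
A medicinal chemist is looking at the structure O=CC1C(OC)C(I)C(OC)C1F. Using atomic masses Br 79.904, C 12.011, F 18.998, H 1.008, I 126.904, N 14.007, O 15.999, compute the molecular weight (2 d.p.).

First, the molecular formula is C8H12FIO3 (counting implicit H from valence).
  C: 8 × 12.011 = 96.088
  F: 1 × 18.998 = 18.998
  H: 12 × 1.008 = 12.096
  I: 1 × 126.904 = 126.904
  O: 3 × 15.999 = 47.997
Sum: 8×12.011 + 1×18.998 + 12×1.008 + 1×126.904 + 3×15.999 = 302.083 → 302.08 g/mol.

302.08 g/mol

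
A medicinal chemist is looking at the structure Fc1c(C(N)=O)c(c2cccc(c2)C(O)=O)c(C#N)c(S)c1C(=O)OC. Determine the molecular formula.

Walk through each heavy atom and fill implicit hydrogens from standard valence (C 4, N 3, O 2, S 2, halogen 1); for lowercase aromatic atoms, an aromatic c carries 1 H when it has two neighbours and 0 H with three, and aromatic n carries 0 H:
  atom 1: F (halogen, monovalent) → 0 H
  atom 2: aromatic c, 3 neighbours → 0 H
  atom 3: aromatic c, 3 neighbours → 0 H
  atom 4: C, bond orders sum to 4 (valence 4) → 0 H
  atom 5: N, bond orders sum to 1 (valence 3) → 2 H
  atom 6: O, bond orders sum to 2 (valence 2) → 0 H
  atom 7: aromatic c, 3 neighbours → 0 H
  atom 8: aromatic c, 3 neighbours → 0 H
  atom 9: aromatic c, 2 neighbours → 1 H
  atom 10: aromatic c, 2 neighbours → 1 H
  atom 11: aromatic c, 2 neighbours → 1 H
  atom 12: aromatic c, 3 neighbours → 0 H
  atom 13: aromatic c, 2 neighbours → 1 H
  atom 14: C, bond orders sum to 4 (valence 4) → 0 H
  atom 15: O, bond orders sum to 1 (valence 2) → 1 H
  atom 16: O, bond orders sum to 2 (valence 2) → 0 H
  atom 17: aromatic c, 3 neighbours → 0 H
  atom 18: C, bond orders sum to 4 (valence 4) → 0 H
  atom 19: N, bond orders sum to 3 (valence 3) → 0 H
  atom 20: aromatic c, 3 neighbours → 0 H
  atom 21: S, bond orders sum to 1 (valence 2) → 1 H
  atom 22: aromatic c, 3 neighbours → 0 H
  atom 23: C, bond orders sum to 4 (valence 4) → 0 H
  atom 24: O, bond orders sum to 2 (valence 2) → 0 H
  atom 25: O, bond orders sum to 2 (valence 2) → 0 H
  atom 26: C, bond orders sum to 1 (valence 4) → 3 H
Totals → C:17, H:11, F:1, N:2, O:5, S:1.
In Hill order: C17H11FN2O5S.

C17H11FN2O5S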